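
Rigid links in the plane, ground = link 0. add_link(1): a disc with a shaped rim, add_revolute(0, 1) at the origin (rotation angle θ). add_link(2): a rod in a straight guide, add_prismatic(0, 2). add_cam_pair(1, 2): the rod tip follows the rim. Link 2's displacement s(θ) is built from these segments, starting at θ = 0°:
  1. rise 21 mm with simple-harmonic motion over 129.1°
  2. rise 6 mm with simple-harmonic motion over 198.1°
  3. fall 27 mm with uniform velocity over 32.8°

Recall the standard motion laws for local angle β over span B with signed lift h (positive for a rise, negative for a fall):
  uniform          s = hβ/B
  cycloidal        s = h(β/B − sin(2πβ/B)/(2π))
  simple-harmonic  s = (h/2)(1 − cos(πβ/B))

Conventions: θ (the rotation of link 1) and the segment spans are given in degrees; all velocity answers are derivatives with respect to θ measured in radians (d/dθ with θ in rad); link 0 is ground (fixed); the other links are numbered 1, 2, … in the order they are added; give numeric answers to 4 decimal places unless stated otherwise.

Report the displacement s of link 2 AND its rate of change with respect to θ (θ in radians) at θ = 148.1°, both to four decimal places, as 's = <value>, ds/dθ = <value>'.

segment 1 (0° to 129.1°, simple-harmonic, h = 21) is passed completely: s = 0.0000 + (21) = 21.0000
θ = 148.1° falls in segment 2 (129.1° to 327.2°, simple-harmonic, h = 6): β = 148.1 − 129.1 = 19°, B = 198.1°; Δs = 6/2·(1 − cos(π·0.0959)) = 0.1352; s = 21.0000 + 0.1352 = 21.1352
velocity in seg [129.1°–327.2°] (simple-harmonic), θ in radians: β = 19° = 0.3316 rad, B = 198.1° = 3.4575 rad; ds/dθ = (πh/(2B)) sin(πβ/B) = (π·6/(2·3.4575)) sin(π·0.0959) = 0.808978 mm/rad

s = 21.1352, ds/dθ = 0.8090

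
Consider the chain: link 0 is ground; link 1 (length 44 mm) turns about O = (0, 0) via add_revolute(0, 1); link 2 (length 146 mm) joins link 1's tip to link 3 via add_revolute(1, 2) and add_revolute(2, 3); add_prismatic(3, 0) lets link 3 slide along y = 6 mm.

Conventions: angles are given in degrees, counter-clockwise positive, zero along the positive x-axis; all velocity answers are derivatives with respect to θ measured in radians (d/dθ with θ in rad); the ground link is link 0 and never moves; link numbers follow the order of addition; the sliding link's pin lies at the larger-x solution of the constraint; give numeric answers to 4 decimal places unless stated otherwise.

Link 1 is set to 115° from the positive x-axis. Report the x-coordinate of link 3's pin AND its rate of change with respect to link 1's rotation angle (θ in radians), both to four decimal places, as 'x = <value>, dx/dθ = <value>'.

geometry: r = 44 mm, L = 146 mm, e = 6 mm
crank pin P = (r cos θ, r sin θ) = (-18.595204, 39.877543)
h = r sin θ − e = 39.877543 − 6 = 33.877543
x = r cos θ + √(L² − h²) = -18.595204 + 142.015183 = 123.419979
dx/dθ = −r sin θ − h·r cos θ/√(L² − h²) (θ in radians; h = 33.877543) = -35.441680

x = 123.4200, dx/dθ = -35.4417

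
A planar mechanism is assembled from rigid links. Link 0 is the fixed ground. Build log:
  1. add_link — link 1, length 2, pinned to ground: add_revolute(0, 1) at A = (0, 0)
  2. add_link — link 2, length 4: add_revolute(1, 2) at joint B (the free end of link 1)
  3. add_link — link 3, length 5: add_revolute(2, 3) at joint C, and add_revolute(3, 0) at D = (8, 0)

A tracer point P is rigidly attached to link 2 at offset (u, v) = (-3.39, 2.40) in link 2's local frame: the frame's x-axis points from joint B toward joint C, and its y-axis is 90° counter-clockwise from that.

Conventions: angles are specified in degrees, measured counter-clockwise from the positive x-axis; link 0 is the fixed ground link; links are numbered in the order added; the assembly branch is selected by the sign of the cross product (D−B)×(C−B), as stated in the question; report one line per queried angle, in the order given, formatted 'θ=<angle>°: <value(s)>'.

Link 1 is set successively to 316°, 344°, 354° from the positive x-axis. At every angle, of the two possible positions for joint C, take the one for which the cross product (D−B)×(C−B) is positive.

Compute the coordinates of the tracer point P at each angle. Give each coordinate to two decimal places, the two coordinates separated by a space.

A=(0,0), D=(8.00,0)
θ=316°: B = A + 2.00·(cos316°, sin316°) = (1.4387, -1.3893)
θ=316°: |BD| = 6.7068
θ=316°: circle(B,4.00) ∩ circle(D,5.00): a=2.6824, h=2.9672
θ=316°:   candidates: C₊=(3.4483,2.0692) cross=19.901; C₋=(4.6776,-3.7365) cross=-19.901
θ=316°:   branch + wants cross > 0 → take C=(3.4483,2.0692) (cross=19.901)
θ=316°: ex = (C−B)/|BC| = (0.5024,0.8646); ey = (-0.8646,0.5024)
θ=316°: P = B + -3.39·ex + 2.40·ey = (-2.3396,-3.1147)
θ=344°: B = A + 2.00·(cos344°, sin344°) = (1.9225, -0.5513)
θ=344°: |BD| = 6.1024
θ=344°: circle(B,4.00) ∩ circle(D,5.00): a=2.3138, h=3.2629
θ=344°:   candidates: C₊=(3.9321,2.9073) cross=19.911; C₋=(4.5216,-3.5918) cross=-19.911
θ=344°:   branch + wants cross > 0 → take C=(3.9321,2.9073) (cross=19.911)
θ=344°: ex = (C−B)/|BC| = (0.5024,0.8646); ey = (-0.8646,0.5024)
θ=344°: P = B + -3.39·ex + 2.40·ey = (-1.8557,-2.2766)
θ=354°: B = A + 2.00·(cos354°, sin354°) = (1.9890, -0.2091)
θ=354°: |BD| = 6.0146
θ=354°: circle(B,4.00) ∩ circle(D,5.00): a=2.2591, h=3.3010
θ=354°:   candidates: C₊=(4.1321,3.1684) cross=19.854; C₋=(4.3615,-3.4295) cross=-19.854
θ=354°:   branch + wants cross > 0 → take C=(4.1321,3.1684) (cross=19.854)
θ=354°: ex = (C−B)/|BC| = (0.5358,0.8444); ey = (-0.8444,0.5358)
θ=354°: P = B + -3.39·ex + 2.40·ey = (-1.8537,-1.7857)

θ=316°: -2.34 -3.11
θ=344°: -1.86 -2.28
θ=354°: -1.85 -1.79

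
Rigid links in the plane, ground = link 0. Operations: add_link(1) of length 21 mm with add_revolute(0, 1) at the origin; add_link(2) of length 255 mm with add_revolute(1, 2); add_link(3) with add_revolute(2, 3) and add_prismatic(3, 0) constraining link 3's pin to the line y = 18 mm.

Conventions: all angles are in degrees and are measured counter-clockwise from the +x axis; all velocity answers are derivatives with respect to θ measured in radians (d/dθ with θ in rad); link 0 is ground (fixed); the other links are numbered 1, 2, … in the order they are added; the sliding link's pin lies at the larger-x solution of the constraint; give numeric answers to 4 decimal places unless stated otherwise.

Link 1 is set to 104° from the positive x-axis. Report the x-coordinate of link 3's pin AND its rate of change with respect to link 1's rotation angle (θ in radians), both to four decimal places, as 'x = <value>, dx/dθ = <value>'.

geometry: r = 21 mm, L = 255 mm, e = 18 mm
crank pin P = (r cos θ, r sin θ) = (-5.080360, 20.376210)
h = r sin θ − e = 20.376210 − 18 = 2.376210
x = r cos θ + √(L² − h²) = -5.080360 + 254.988928 = 249.908569
dx/dθ = −r sin θ − h·r cos θ/√(L² − h²) (θ in radians; h = 2.376210) = -20.328867

x = 249.9086, dx/dθ = -20.3289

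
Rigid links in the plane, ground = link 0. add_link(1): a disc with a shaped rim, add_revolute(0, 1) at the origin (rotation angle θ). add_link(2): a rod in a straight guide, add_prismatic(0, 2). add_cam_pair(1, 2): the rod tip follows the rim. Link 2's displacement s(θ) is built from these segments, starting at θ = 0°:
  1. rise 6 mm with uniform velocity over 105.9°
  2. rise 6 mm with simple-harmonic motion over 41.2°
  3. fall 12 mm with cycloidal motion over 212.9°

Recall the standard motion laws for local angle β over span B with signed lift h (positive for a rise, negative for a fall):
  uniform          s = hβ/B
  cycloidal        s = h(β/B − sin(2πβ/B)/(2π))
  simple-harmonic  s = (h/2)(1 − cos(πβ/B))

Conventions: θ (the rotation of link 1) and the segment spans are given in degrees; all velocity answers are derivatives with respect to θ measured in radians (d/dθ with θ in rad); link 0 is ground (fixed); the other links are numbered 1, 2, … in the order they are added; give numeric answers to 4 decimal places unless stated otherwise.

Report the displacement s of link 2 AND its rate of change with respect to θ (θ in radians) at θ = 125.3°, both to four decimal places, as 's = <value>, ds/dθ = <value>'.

segment 1 (0° to 105.9°, uniform, h = 6) is passed completely: s = 0.0000 + (6) = 6.0000
θ = 125.3° falls in segment 2 (105.9° to 147.1°, simple-harmonic, h = 6): β = 125.3 − 105.9 = 19.4°, B = 41.2°; Δs = 6/2·(1 − cos(π·0.4709)) = 2.7259; s = 6.0000 + 2.7259 = 8.7259
velocity in seg [105.9°–147.1°] (simple-harmonic), θ in radians: β = 19.4° = 0.3386 rad, B = 41.2° = 0.7191 rad; ds/dθ = (πh/(2B)) sin(πβ/B) = (π·6/(2·0.7191)) sin(π·0.4709) = 13.051964 mm/rad

s = 8.7259, ds/dθ = 13.0520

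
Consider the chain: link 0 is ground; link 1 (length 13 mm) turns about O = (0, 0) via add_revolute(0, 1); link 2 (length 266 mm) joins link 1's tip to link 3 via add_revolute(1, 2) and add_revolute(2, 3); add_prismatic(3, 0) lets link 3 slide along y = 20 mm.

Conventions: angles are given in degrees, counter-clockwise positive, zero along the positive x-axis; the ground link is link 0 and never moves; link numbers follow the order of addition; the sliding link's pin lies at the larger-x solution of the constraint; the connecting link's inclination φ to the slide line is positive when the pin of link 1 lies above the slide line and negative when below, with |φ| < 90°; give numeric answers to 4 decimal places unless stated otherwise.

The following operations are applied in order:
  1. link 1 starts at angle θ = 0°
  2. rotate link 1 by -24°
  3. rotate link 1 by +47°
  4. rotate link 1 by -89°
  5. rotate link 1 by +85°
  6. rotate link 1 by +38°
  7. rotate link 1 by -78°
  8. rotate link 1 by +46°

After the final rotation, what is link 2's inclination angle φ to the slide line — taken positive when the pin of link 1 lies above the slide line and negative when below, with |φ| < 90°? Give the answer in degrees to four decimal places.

geometry: r = 13 mm, L = 266 mm, e = 20 mm; θ starts at 0°
rotate link 1 by -24°: θ ← 0° -24° = -24°
rotate link 1 by +47°: θ ← -24° +47° = 23°
rotate link 1 by -89°: θ ← 23° -89° = -66°
rotate link 1 by +85°: θ ← -66° +85° = 19°
rotate link 1 by +38°: θ ← 19° +38° = 57°
rotate link 1 by -78°: θ ← 57° -78° = -21°
rotate link 1 by +46°: θ ← -21° +46° = 25°
h = r sin θ − e = 5.494037 − 20 = -14.505963
sin φ = h / L = -14.505963 / 266 = -0.05453369
φ = arcsin(-0.05453369) = -3.126101°

-3.1261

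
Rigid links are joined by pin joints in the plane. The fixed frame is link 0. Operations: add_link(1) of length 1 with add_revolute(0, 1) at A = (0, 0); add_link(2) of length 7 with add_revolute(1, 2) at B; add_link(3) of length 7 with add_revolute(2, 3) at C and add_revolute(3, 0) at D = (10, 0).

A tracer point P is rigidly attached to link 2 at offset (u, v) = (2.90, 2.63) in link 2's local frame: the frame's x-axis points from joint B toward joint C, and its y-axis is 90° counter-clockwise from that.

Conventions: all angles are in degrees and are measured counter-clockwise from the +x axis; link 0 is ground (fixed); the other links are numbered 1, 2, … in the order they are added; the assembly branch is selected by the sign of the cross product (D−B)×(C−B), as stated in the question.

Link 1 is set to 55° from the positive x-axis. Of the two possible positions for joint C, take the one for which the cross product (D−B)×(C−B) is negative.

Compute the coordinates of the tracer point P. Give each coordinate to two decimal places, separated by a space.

A=(0,0), D=(10.00,0)
B = A + 1.00·(cos55°, sin55°) = (0.5736, 0.8192)
|BD| = 9.4619
circle(B,7.00) ∩ circle(D,7.00): a=4.7310, h=5.1593
  candidates: C₊=(5.7334,5.5495) cross=48.817; C₋=(4.8401,-4.7303) cross=-48.817
  branch - wants cross < 0 → take C=(4.8401,-4.7303) (cross=-48.817)
ex = (C−B)/|BC| = (0.6095,-0.7928); ey = (0.7928,0.6095)
P = B + 2.90·ex + 2.63·ey = (4.4262,0.1231)

4.43 0.12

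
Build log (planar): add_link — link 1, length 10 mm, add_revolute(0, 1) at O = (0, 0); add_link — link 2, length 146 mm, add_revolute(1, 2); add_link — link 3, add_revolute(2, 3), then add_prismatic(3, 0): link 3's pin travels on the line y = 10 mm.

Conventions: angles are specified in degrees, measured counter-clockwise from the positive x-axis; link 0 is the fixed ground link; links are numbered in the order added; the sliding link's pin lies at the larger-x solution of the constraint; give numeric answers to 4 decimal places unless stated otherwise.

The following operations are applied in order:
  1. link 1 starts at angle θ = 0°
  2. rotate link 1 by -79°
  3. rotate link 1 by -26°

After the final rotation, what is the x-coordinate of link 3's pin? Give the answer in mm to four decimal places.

geometry: r = 10 mm, L = 146 mm, e = 10 mm; θ starts at 0°
rotate link 1 by -79°: θ ← 0° -79° = -79°
rotate link 1 by -26°: θ ← -79° -26° = -105°
crank pin P = (r cos θ, r sin θ) = (-2.588190, -9.659258)
h = r sin θ − e = -9.659258 − 10 = -19.659258
x = r cos θ + √(L² − h²) = -2.588190 + 144.670362 = 142.082171

142.0822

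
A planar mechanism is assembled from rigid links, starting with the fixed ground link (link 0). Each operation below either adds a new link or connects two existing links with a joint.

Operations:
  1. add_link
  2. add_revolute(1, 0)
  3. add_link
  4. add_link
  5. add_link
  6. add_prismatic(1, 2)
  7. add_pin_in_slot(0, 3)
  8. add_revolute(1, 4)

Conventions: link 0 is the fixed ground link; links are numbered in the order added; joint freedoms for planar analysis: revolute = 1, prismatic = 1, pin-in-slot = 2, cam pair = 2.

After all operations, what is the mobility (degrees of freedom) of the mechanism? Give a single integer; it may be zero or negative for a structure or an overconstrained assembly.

ground; <1,0,0>
#1 <2,0,0>
R:1↔0 J1 <2,1,0>
#2 <3,1,0>
#3 <4,1,0>
#4 <5,1,0>
P:1↔2 J1 <5,2,0>
PS:0↔3 J2 <5,2,1>
R:1↔4 J1 <5,3,1>
3×4 − 2×3 − 1×1 = 5

M = 5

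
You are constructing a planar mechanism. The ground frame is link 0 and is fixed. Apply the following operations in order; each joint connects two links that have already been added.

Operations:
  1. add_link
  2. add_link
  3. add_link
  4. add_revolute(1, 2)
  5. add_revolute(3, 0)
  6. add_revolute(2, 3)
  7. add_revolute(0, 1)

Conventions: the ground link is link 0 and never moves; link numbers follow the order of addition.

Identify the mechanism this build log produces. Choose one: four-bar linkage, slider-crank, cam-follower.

links: 4 (incl. ground); joints: 4 revolute, 0 prismatic, 0 higher (cam) pair, forming one closed loop
4 links in a single 4R loop → four-bar linkage

four-bar linkage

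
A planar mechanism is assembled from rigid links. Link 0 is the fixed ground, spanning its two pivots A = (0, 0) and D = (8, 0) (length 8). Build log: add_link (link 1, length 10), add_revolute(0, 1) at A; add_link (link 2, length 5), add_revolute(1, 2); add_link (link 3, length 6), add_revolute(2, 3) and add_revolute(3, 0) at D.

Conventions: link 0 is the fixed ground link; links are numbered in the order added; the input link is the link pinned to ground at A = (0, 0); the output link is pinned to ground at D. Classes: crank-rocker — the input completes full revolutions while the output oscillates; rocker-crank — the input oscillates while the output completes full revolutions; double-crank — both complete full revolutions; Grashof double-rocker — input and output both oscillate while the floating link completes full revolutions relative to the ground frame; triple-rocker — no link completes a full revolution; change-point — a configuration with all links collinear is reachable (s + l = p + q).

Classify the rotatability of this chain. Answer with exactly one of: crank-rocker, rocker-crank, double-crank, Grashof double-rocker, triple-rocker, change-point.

lengths: ground=8, input=10, coupler=5, output=6
sorted: s=5 (shortest), l=10 (longest), p+q=14
s + l = 15 vs p + q = 14
s + l > p + q → non-Grashof → no link fully rotates → triple-rocker

triple-rocker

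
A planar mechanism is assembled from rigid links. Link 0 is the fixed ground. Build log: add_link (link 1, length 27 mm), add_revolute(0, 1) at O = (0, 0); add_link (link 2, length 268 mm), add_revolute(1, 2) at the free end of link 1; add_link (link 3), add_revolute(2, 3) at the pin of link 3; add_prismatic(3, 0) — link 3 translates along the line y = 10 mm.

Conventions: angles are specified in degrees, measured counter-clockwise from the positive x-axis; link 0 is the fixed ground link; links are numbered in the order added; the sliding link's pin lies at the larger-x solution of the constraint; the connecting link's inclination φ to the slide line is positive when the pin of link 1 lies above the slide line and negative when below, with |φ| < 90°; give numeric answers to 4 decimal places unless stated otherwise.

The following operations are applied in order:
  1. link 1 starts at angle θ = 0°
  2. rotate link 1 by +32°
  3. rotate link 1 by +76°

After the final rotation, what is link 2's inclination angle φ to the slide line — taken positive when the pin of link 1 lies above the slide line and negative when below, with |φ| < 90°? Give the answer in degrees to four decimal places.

geometry: r = 27 mm, L = 268 mm, e = 10 mm; θ starts at 0°
rotate link 1 by +32°: θ ← 0° +32° = 32°
rotate link 1 by +76°: θ ← 32° +76° = 108°
h = r sin θ − e = 25.678526 − 10 = 15.678526
sin φ = h / L = 15.678526 / 268 = 0.05850196
φ = arcsin(0.05850196) = 3.353830°

3.3538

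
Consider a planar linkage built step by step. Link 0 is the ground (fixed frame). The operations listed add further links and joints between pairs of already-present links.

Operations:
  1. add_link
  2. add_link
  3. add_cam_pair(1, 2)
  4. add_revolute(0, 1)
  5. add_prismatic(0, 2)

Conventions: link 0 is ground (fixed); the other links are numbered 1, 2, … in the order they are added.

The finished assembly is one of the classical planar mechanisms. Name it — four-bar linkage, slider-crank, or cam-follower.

links: 3 (incl. ground); joints: 1 revolute, 1 prismatic, 1 higher (cam) pair, forming one closed loop
3 links, revolute + prismatic + higher pair in one loop → cam-follower

cam-follower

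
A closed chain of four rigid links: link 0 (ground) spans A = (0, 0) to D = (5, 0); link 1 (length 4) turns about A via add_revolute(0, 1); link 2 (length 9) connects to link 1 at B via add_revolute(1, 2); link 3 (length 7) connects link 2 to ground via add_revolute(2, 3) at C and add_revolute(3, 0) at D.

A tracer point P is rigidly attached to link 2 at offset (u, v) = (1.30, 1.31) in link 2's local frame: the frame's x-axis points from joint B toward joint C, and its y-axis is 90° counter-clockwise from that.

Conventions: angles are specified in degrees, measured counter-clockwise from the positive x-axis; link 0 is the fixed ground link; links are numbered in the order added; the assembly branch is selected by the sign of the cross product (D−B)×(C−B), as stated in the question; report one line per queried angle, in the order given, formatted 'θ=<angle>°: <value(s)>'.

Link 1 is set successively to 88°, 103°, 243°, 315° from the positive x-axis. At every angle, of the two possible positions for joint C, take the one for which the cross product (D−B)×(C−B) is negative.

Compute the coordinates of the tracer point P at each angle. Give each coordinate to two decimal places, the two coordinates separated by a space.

A=(0,0), D=(5.00,0)
θ=88°: B = A + 4.00·(cos88°, sin88°) = (0.1396, 3.9976)
θ=88°: |BD| = 6.2932
θ=88°: circle(B,9.00) ∩ circle(D,7.00): a=5.6890, h=6.9739
θ=88°:   candidates: C₊=(8.9634,5.7699) cross=43.888; C₋=(0.1034,-5.0024) cross=-43.888
θ=88°:   branch - wants cross < 0 → take C=(0.1034,-5.0024) (cross=-43.888)
θ=88°: ex = (C−B)/|BC| = (-0.0040,-1.0000); ey = (1.0000,-0.0040)
θ=88°: P = B + 1.30·ex + 1.31·ey = (1.4444,2.6923)
θ=103°: B = A + 4.00·(cos103°, sin103°) = (-0.8998, 3.8975)
θ=103°: |BD| = 7.0709
θ=103°: circle(B,9.00) ∩ circle(D,7.00): a=5.7983, h=6.8833
θ=103°:   candidates: C₊=(7.7322,6.4448) cross=48.672; C₋=(0.1440,-5.0418) cross=-48.672
θ=103°:   branch - wants cross < 0 → take C=(0.1440,-5.0418) (cross=-48.672)
θ=103°: ex = (C−B)/|BC| = (0.1160,-0.9933); ey = (0.9933,0.1160)
θ=103°: P = B + 1.30·ex + 1.31·ey = (0.5521,2.7582)
θ=243°: B = A + 4.00·(cos243°, sin243°) = (-1.8160, -3.5640)
θ=243°: |BD| = 7.6915
θ=243°: circle(B,9.00) ∩ circle(D,7.00): a=5.9260, h=6.7737
θ=243°:   candidates: C₊=(0.2967,5.1845) cross=52.100; C₋=(6.5742,-6.8207) cross=-52.100
θ=243°:   branch - wants cross < 0 → take C=(6.5742,-6.8207) (cross=-52.100)
θ=243°: ex = (C−B)/|BC| = (0.9322,-0.3619); ey = (0.3619,0.9322)
θ=243°: P = B + 1.30·ex + 1.31·ey = (-0.1300,-2.8132)
θ=315°: B = A + 4.00·(cos315°, sin315°) = (2.8284, -2.8284)
θ=315°: |BD| = 3.5659
θ=315°: circle(B,9.00) ∩ circle(D,7.00): a=6.2699, h=6.4567
θ=315°:   candidates: C₊=(1.5253,6.0767) cross=23.024; C₋=(11.7680,-1.7872) cross=-23.024
θ=315°:   branch - wants cross < 0 → take C=(11.7680,-1.7872) (cross=-23.024)
θ=315°: ex = (C−B)/|BC| = (0.9933,0.1157); ey = (-0.1157,0.9933)
θ=315°: P = B + 1.30·ex + 1.31·ey = (3.9681,-1.3768)

θ=88°: 1.44 2.69
θ=103°: 0.55 2.76
θ=243°: -0.13 -2.81
θ=315°: 3.97 -1.38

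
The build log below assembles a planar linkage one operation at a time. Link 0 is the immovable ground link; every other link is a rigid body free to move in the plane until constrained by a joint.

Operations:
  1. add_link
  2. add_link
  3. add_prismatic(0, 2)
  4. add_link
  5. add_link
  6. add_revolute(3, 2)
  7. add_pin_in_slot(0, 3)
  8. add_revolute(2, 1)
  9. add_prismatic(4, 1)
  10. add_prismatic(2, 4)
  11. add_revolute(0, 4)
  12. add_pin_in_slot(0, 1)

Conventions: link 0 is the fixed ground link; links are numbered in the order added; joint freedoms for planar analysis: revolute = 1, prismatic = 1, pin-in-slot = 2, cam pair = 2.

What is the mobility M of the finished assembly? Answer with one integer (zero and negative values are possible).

ground; <1,0,0>
#1 <2,0,0>
#2 <3,0,0>
P:0↔2 J1 <3,1,0>
#3 <4,1,0>
#4 <5,1,0>
R:3↔2 J1 <5,2,0>
PS:0↔3 J2 <5,2,1>
R:2↔1 J1 <5,3,1>
P:4↔1 J1 <5,4,1>
P:2↔4 J1 <5,5,1>
R:0↔4 J1 <5,6,1>
PS:0↔1 J2 <5,6,2>
3×4 − 2×6 − 1×2 = -2

M = -2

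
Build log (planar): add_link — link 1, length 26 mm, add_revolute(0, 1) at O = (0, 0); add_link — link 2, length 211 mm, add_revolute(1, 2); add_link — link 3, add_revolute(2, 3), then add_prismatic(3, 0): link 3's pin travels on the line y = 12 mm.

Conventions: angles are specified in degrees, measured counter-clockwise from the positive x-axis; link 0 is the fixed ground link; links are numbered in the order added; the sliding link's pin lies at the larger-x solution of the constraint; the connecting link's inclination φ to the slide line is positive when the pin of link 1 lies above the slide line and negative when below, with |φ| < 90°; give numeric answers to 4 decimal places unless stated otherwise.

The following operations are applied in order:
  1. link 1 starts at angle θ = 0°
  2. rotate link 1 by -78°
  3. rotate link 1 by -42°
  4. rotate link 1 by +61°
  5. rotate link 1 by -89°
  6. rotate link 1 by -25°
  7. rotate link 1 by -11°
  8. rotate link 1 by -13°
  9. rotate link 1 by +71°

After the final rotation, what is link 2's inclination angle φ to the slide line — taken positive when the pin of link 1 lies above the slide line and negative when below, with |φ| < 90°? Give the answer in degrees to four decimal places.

geometry: r = 26 mm, L = 211 mm, e = 12 mm; θ starts at 0°
rotate link 1 by -78°: θ ← 0° -78° = -78°
rotate link 1 by -42°: θ ← -78° -42° = -120°
rotate link 1 by +61°: θ ← -120° +61° = -59°
rotate link 1 by -89°: θ ← -59° -89° = -148°
rotate link 1 by -25°: θ ← -148° -25° = -173°
rotate link 1 by -11°: θ ← -173° -11° = -184°
rotate link 1 by -13°: θ ← -184° -13° = -197°
rotate link 1 by +71°: θ ← -197° +71° = -126°
h = r sin θ − e = -21.034442 − 12 = -33.034442
sin φ = h / L = -33.034442 / 211 = -0.15656134
φ = arcsin(-0.15656134) = -9.007360°

-9.0074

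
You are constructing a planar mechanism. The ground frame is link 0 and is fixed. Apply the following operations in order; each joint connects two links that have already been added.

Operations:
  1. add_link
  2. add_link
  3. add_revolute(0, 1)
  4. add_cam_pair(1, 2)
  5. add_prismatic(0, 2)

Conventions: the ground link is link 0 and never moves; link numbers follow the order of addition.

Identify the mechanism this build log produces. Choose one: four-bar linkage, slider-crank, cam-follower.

links: 3 (incl. ground); joints: 1 revolute, 1 prismatic, 1 higher (cam) pair, forming one closed loop
3 links, revolute + prismatic + higher pair in one loop → cam-follower

cam-follower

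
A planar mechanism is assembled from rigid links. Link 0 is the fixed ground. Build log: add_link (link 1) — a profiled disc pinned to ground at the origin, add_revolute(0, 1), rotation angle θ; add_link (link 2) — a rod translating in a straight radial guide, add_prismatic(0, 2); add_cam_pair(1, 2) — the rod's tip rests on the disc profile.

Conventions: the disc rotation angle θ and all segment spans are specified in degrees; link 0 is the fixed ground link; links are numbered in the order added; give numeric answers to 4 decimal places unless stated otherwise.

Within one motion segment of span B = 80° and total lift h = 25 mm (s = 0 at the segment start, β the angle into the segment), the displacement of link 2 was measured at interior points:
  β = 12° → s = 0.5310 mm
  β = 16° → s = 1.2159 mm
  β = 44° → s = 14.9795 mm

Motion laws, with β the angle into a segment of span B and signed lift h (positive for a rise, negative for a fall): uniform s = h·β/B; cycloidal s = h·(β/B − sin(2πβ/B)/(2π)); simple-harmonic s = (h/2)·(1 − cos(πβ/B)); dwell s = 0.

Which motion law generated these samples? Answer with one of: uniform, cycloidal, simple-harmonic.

candidates at β/B = r: uniform s = h·r (linear in β); cycloidal s = h·(r − sin(2πr)/(2π)); simple-harmonic s = (h/2)(1 − cos(πr))
β=12°: printed 0.5310 | uniform 3.7500, cycloidal 0.5310, simple-harmonic 1.3624
β=16°: printed 1.2159 | uniform 5.0000, cycloidal 1.2159, simple-harmonic 2.3873
β=44°: printed 14.9795 | uniform 13.7500, cycloidal 14.9795, simple-harmonic 14.4554
only one law matches every sample → cycloidal

cycloidal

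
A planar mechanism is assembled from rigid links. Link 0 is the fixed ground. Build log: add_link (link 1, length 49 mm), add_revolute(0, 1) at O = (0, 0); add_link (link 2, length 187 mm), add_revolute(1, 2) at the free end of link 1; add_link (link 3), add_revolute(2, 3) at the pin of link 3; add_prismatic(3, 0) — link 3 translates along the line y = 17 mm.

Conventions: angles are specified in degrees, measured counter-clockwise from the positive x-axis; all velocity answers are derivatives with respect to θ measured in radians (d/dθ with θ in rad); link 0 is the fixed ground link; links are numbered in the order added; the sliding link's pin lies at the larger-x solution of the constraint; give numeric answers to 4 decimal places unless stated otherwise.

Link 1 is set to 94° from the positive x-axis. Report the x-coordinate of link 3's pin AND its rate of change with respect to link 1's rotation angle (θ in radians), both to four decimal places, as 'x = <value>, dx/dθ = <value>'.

geometry: r = 49 mm, L = 187 mm, e = 17 mm
crank pin P = (r cos θ, r sin θ) = (-3.418067, 48.880638)
h = r sin θ − e = 48.880638 − 17 = 31.880638
x = r cos θ + √(L² − h²) = -3.418067 + 184.262381 = 180.844313
dx/dθ = −r sin θ − h·r cos θ/√(L² − h²) (θ in radians; h = 31.880638) = -48.289253

x = 180.8443, dx/dθ = -48.2893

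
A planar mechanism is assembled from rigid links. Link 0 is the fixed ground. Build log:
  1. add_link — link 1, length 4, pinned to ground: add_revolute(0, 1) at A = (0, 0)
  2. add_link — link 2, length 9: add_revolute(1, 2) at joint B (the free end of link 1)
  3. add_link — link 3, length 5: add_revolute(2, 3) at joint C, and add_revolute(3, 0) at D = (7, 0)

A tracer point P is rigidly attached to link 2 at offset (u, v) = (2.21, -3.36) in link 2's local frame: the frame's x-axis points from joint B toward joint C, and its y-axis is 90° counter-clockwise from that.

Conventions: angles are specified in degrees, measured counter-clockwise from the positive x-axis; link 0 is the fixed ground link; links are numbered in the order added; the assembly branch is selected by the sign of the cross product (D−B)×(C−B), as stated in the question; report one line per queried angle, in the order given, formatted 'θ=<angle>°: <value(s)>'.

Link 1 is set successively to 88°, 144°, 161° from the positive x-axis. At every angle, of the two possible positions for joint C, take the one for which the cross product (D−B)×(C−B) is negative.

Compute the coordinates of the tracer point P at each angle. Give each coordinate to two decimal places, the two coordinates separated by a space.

A=(0,0), D=(7.00,0)
θ=88°: B = A + 4.00·(cos88°, sin88°) = (0.1396, 3.9976)
θ=88°: |BD| = 7.9401
θ=88°: circle(B,9.00) ∩ circle(D,5.00): a=7.4965, h=4.9803
θ=88°:   candidates: C₊=(9.1240,4.5264) cross=39.544; C₋=(4.1093,-4.0797) cross=-39.544
θ=88°:   branch - wants cross < 0 → take C=(4.1093,-4.0797) (cross=-39.544)
θ=88°: ex = (C−B)/|BC| = (0.4411,-0.8975); ey = (0.8975,0.4411)
θ=88°: P = B + 2.21·ex + -3.36·ey = (-1.9011,0.5321)
θ=144°: B = A + 4.00·(cos144°, sin144°) = (-3.2361, 2.3511)
θ=144°: |BD| = 10.5026
θ=144°: circle(B,9.00) ∩ circle(D,5.00): a=7.9173, h=4.2797
θ=144°:   candidates: C₊=(5.4384,4.7499) cross=44.948; C₋=(3.5222,-3.5924) cross=-44.948
θ=144°:   branch - wants cross < 0 → take C=(3.5222,-3.5924) (cross=-44.948)
θ=144°: ex = (C−B)/|BC| = (0.7509,-0.6604); ey = (0.6604,0.7509)
θ=144°: P = B + 2.21·ex + -3.36·ey = (-3.7954,-1.6314)
θ=161°: B = A + 4.00·(cos161°, sin161°) = (-3.7821, 1.3023)
θ=161°: |BD| = 10.8604
θ=161°: circle(B,9.00) ∩ circle(D,5.00): a=8.0084, h=4.1068
θ=161°:   candidates: C₊=(4.6610,4.4192) cross=44.602; C₋=(3.6761,-3.7352) cross=-44.602
θ=161°:   branch - wants cross < 0 → take C=(3.6761,-3.7352) (cross=-44.602)
θ=161°: ex = (C−B)/|BC| = (0.8287,-0.5597); ey = (0.5597,0.8287)
θ=161°: P = B + 2.21·ex + -3.36·ey = (-3.8313,-2.7191)

θ=88°: -1.90 0.53
θ=144°: -3.80 -1.63
θ=161°: -3.83 -2.72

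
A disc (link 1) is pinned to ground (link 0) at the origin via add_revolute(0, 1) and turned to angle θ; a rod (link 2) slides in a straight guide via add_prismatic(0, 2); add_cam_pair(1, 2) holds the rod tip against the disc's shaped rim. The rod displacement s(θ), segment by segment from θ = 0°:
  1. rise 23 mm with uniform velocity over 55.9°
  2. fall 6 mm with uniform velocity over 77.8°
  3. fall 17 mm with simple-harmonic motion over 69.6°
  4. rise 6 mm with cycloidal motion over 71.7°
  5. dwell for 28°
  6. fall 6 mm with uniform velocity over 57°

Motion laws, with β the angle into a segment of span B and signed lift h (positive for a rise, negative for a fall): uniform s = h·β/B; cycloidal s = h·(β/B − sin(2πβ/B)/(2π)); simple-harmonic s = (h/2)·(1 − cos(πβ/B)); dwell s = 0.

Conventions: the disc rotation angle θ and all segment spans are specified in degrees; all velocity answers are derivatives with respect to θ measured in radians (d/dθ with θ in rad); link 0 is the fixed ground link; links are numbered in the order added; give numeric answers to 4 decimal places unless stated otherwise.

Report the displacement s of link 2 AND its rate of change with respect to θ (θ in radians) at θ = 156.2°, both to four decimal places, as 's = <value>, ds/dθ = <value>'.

segment 1 (0° to 55.9°, uniform, h = 23) is passed completely: s = 0.0000 + (23) = 23.0000
segment 2 (55.9° to 133.7°, uniform, h = -6) is passed completely: s = 23.0000 + (-6) = 17.0000
θ = 156.2° falls in segment 3 (133.7° to 203.3°, simple-harmonic, h = -17): β = 156.2 − 133.7 = 22.5°, B = 69.6°; Δs = -17/2·(1 − cos(π·0.3233)) = -4.0196; s = 17.0000 − 4.0196 = 12.9804
velocity in seg [133.7°–203.3°] (simple-harmonic), θ in radians: β = 22.5° = 0.3927 rad, B = 69.6° = 1.2147 rad; ds/dθ = (πh/(2B)) sin(πβ/B) = (π·(-17)/(2·1.2147)) sin(π·0.3233) = -18.680894 mm/rad

s = 12.9804, ds/dθ = -18.6809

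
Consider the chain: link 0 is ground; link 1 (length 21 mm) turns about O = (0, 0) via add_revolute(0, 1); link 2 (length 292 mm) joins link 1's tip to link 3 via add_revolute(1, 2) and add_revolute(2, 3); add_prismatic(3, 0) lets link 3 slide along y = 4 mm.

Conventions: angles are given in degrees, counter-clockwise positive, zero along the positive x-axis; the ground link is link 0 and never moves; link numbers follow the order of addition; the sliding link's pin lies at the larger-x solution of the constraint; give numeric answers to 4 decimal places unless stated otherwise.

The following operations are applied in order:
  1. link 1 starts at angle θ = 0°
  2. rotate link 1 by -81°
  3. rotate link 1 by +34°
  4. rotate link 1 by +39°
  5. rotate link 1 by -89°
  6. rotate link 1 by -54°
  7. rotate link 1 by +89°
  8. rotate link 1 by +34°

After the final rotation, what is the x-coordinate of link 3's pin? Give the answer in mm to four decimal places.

geometry: r = 21 mm, L = 292 mm, e = 4 mm; θ starts at 0°
rotate link 1 by -81°: θ ← 0° -81° = -81°
rotate link 1 by +34°: θ ← -81° +34° = -47°
rotate link 1 by +39°: θ ← -47° +39° = -8°
rotate link 1 by -89°: θ ← -8° -89° = -97°
rotate link 1 by -54°: θ ← -97° -54° = -151°
rotate link 1 by +89°: θ ← -151° +89° = -62°
rotate link 1 by +34°: θ ← -62° +34° = -28°
crank pin P = (r cos θ, r sin θ) = (18.541899, -9.858903)
h = r sin θ − e = -9.858903 − 4 = -13.858903
x = r cos θ + √(L² − h²) = 18.541899 + 291.670929 = 310.212828

310.2128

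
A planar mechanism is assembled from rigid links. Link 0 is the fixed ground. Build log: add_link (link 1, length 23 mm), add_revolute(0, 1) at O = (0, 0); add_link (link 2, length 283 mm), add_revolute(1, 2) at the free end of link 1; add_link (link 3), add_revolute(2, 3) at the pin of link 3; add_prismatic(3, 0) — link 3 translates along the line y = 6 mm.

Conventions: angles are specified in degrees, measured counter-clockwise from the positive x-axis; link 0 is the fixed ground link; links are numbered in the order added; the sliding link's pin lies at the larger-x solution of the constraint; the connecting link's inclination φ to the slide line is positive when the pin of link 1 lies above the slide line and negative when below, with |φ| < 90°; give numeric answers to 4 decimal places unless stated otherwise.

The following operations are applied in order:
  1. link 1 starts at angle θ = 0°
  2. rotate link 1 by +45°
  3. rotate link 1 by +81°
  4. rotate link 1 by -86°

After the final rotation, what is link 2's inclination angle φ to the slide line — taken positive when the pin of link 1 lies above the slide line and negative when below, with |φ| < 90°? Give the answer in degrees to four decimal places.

geometry: r = 23 mm, L = 283 mm, e = 6 mm; θ starts at 0°
rotate link 1 by +45°: θ ← 0° +45° = 45°
rotate link 1 by +81°: θ ← 45° +81° = 126°
rotate link 1 by -86°: θ ← 126° -86° = 40°
h = r sin θ − e = 14.784115 − 6 = 8.784115
sin φ = h / L = 8.784115 / 283 = 0.03103928
φ = arcsin(0.03103928) = 1.778705°

1.7787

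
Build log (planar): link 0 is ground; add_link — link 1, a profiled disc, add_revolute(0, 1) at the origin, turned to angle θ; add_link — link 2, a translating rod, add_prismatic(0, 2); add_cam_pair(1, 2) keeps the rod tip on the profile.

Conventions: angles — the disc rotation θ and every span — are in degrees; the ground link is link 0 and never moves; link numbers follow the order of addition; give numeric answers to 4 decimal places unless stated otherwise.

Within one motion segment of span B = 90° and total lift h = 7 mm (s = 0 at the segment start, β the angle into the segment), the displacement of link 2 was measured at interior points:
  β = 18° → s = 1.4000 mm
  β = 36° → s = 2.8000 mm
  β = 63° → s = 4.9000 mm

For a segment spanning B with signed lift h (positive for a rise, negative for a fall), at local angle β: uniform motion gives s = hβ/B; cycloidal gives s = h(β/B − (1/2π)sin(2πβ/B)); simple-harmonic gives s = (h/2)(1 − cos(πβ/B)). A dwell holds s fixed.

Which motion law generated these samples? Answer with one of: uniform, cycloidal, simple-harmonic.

candidates at β/B = r: uniform s = h·r (linear in β); cycloidal s = h·(r − sin(2πr)/(2π)); simple-harmonic s = (h/2)(1 − cos(πr))
β=18°: printed 1.4000 | uniform 1.4000, cycloidal 0.3404, simple-harmonic 0.6684
β=36°: printed 2.8000 | uniform 2.8000, cycloidal 2.1452, simple-harmonic 2.4184
β=63°: printed 4.9000 | uniform 4.9000, cycloidal 5.9596, simple-harmonic 5.5572
only one law matches every sample → uniform

uniform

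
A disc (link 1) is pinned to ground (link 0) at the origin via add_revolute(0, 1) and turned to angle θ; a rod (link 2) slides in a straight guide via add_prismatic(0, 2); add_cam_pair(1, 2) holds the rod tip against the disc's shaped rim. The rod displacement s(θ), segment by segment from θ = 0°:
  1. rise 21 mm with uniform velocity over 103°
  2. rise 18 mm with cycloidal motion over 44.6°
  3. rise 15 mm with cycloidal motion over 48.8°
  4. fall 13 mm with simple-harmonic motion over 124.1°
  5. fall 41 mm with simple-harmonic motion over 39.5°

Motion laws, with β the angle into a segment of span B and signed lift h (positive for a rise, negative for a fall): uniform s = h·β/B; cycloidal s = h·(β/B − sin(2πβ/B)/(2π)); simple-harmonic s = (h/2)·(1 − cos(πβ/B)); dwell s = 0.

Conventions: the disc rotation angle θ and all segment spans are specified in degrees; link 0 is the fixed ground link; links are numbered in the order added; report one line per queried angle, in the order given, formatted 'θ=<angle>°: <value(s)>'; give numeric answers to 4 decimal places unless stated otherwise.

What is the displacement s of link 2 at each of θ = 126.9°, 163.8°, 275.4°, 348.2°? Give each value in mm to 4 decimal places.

segment 1 (0° to 103°, uniform, h = 21) is passed completely: s = 0.0000 + (21) = 21.0000
θ = 126.9° falls in segment 2 (103° to 147.6°, cycloidal, h = 18): β = 126.9 − 103 = 23.9°, B = 44.6°; Δs = 18·(0.5359 − sin(2π·0.5359)/(2π)) = 10.2860; s = 21.0000 + 10.2860 = 31.2860
segment 2 (103° to 147.6°, cycloidal, h = 18) is passed completely: s = 21.0000 + (18) = 39.0000
θ = 163.8° falls in segment 3 (147.6° to 196.4°, cycloidal, h = 15): β = 163.8 − 147.6 = 16.2°, B = 48.8°; Δs = 15·(0.3320 − sin(2π·0.3320)/(2π)) = 2.9019; s = 39.0000 + 2.9019 = 41.9019
segment 3 (147.6° to 196.4°, cycloidal, h = 15) is passed completely: s = 39.0000 + (15) = 54.0000
θ = 275.4° falls in segment 4 (196.4° to 320.5°, simple-harmonic, h = -13): β = 275.4 − 196.4 = 79°, B = 124.1°; Δs = -13/2·(1 − cos(π·0.6366)) = -9.2043; s = 54.0000 − 9.2043 = 44.7957
segment 4 (196.4° to 320.5°, simple-harmonic, h = -13) is passed completely: s = 54.0000 + (-13) = 41.0000
θ = 348.2° falls in segment 5 (320.5° to 360°, simple-harmonic, h = -41): β = 348.2 − 320.5 = 27.7°, B = 39.5°; Δs = -41/2·(1 − cos(π·0.7013)) = -32.6155; s = 41.0000 − 32.6155 = 8.3845

θ=126.9°: 31.2860
θ=163.8°: 41.9019
θ=275.4°: 44.7957
θ=348.2°: 8.3845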